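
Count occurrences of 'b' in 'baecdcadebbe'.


Scanning 'baecdcadebbe' for 'b':
  Position 0: 'b' -> MATCH (count: 1)
  Position 9: 'b' -> MATCH (count: 2)
  Position 10: 'b' -> MATCH (count: 3)
Total occurrences of 'b': 3

3


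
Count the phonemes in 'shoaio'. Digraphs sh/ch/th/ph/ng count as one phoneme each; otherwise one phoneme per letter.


Parsing 'shoaio' greedily, digraphs first:
  'sh' -> digraph (1 consonant phoneme) (phonemes so far: 1)
  'o' -> vowel phoneme (phonemes so far: 2)
  'a' -> vowel phoneme (phonemes so far: 3)
  'i' -> vowel phoneme (phonemes so far: 4)
  'o' -> vowel phoneme (phonemes so far: 5)
Total phonemes: 5

5


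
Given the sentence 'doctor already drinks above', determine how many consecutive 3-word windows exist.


Word trigrams from [4] words:
  Trigram 1: (doctor already drinks)
  Trigram 2: (already drinks above)
Total word trigrams: 4 - 2 = 2

2


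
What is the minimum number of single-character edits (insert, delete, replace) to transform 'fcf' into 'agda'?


Building DP table for s1='fcf' (len 3) and s2='agda' (len 4):
       a  g  d  a
    0  1  2  3  4
  f 1  1  2  3  4
  c 2  2  2  3  4
  f 3  3  3  3  4
Edit distance = dp[3][4] = 4

4


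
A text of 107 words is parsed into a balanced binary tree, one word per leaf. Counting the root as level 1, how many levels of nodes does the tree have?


In a balanced binary tree with n leaves the deepest leaf is ceil(log2(n)) edges below the root,
so counting node levels inclusive of root and leaves gives ceil(log2(n)) + 1 levels.
log2(107) = 6.7415
ceil(6.7415) = 7
levels = 7 + 1 = 8

8


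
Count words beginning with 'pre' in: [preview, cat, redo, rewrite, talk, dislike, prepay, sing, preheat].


Checking each word for prefix 'pre':
  'preview' -> YES, starts with 'pre' (count: 1)
  'cat' -> no (count: 1)
  'redo' -> no (count: 1)
  'rewrite' -> no (count: 1)
  'talk' -> no (count: 1)
  'dislike' -> no (count: 1)
  'prepay' -> YES, starts with 'pre' (count: 2)
  'sing' -> no (count: 2)
  'preheat' -> YES, starts with 'pre' (count: 3)
Total with prefix 'pre': 3

3


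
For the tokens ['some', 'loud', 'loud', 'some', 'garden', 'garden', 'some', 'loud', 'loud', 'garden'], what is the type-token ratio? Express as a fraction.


Tokens: 10
Unique types: ('garden', 'loud', 'some') = 3
TTR = 3/10
Already in lowest terms.

3/10


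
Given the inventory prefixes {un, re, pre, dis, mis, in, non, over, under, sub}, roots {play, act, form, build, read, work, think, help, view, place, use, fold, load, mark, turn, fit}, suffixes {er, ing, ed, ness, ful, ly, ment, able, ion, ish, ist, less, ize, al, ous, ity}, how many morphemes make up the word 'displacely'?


Segmenting 'displacely' against the inventory:
  'dis' -> prefix (morpheme 1)
  'place' -> root (morpheme 2)
  'ly' -> suffix (morpheme 3)
Total morphemes: 3

3


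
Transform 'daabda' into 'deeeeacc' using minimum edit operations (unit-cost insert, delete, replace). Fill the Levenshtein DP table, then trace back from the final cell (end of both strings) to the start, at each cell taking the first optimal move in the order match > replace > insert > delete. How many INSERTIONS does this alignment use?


Edit distance = 6. Backtracking from cell (6, 8) with preference match > replace > insert > delete,
then listing the resulting alignment 'daabda' -> 'deeeeacc' left to right:
  Step 1: keep 'd'
  Step 2: replace a->e
  Step 3: replace a->e
  Step 4: replace b->e
  Step 5: replace d->e
  Step 6: keep 'a'
  Step 7: insert 'c' [insertion #1]
  Step 8: insert 'c' [insertion #2]
Total insertions: 2

2


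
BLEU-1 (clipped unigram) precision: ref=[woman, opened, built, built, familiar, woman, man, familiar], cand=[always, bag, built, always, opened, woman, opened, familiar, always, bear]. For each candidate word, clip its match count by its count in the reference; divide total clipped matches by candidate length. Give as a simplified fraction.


Reference word counts: {'built': 2, 'familiar': 2, 'man': 1, 'opened': 1, 'woman': 2}
Checking each candidate word (with clipping):
  'always' -> not in reference -> no match (matches: 0)
  'bag' -> not in reference -> no match (matches: 0)
  'built' -> in reference (ref count 2, used 1/2) -> match (matches: 1)
  'always' -> not in reference -> no match (matches: 1)
  'opened' -> in reference (ref count 1, used 1/1) -> match (matches: 2)
  'woman' -> in reference (ref count 2, used 1/2) -> match (matches: 3)
  'opened' -> ref count 1 already used up (1/1) -> clipped, no match (matches: 3)
  'familiar' -> in reference (ref count 2, used 1/2) -> match (matches: 4)
  'always' -> not in reference -> no match (matches: 4)
  'bear' -> not in reference -> no match (matches: 4)
Clipped matches: 4, Candidate length: 10
Precision = 4/10 = 2/5

2/5


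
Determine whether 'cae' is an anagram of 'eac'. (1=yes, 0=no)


Sort characters of 'cae': 'ace'
Sort characters of 'eac': 'ace'
Sorted forms match -> they ARE anagrams
Result: 1

1


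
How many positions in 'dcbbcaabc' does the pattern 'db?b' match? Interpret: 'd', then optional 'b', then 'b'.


Pattern: db?b means 'd', then optional 'b', then 'b'.
Scanning 'dcbbcaabc' position-by-position:
  Pos 0: window 'dcb' -> no
  Pos 1: window 'cbb' -> no
  Pos 2: window 'bbc' -> no
  Pos 3: window 'bca' -> no
  Pos 4: window 'caa' -> no
  Pos 5: window 'aab' -> no
  Pos 6: window 'abc' -> no
  Pos 7: window 'bc' -> no
  Pos 8: window 'c' -> no
Total matches: 0

0


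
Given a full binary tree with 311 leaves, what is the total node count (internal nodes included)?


Leaf nodes (terminals): 311
Internal nodes = n - 1 = 311 - 1 = 310
Total = leaves + internal = 311 + 310 = 621

621


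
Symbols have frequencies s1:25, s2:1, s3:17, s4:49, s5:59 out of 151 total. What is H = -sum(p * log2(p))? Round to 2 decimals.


Computing entropy H = -sum(p_i * log2(p_i)):
  s1: p = 25/151 = 0.1656, -p*log2(p) = 0.4296
  s2: p = 1/151 = 0.0066, -p*log2(p) = 0.0479
  s3: p = 17/151 = 0.1126, -p*log2(p) = 0.3547
  s4: p = 49/151 = 0.3245, -p*log2(p) = 0.5269
  s5: p = 59/151 = 0.3907, -p*log2(p) = 0.5297
H = sum of terms = 1.8888
Rounded to 2 decimals: 1.89

1.89


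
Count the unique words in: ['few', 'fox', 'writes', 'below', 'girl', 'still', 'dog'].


Listing all tokens and tracking unique types:
  Token 1: 'few' -> NEW (unique so far: 1)
  Token 2: 'fox' -> NEW (unique so far: 2)
  Token 3: 'writes' -> NEW (unique so far: 3)
  Token 4: 'below' -> NEW (unique so far: 4)
  Token 5: 'girl' -> NEW (unique so far: 5)
  Token 6: 'still' -> NEW (unique so far: 6)
  Token 7: 'dog' -> NEW (unique so far: 7)
Unique types: ('below', 'dog', 'few', 'fox', 'girl', 'still', 'writes')
Vocabulary size: 7

7


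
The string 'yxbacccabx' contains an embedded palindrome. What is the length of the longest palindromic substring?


Scanning 'yxbacccabx' for palindromic substrings.
Substring at positions 1-9: 'xbacccabx'.
Check: reverse('xbacccabx') = 'xbacccabx' -> palindrome confirmed.
Neighbouring characters ('y' / '-') break symmetry, so it cannot extend further.
No longer palindromic substring exists; longest length = 9

9


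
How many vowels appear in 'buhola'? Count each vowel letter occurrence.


Scanning each character of 'buhola':
  Position 1: 'b' -> consonant (running count: 0)
  Position 2: 'u' -> vowel (running count: 1)
  Position 3: 'h' -> consonant (running count: 1)
  Position 4: 'o' -> vowel (running count: 2)
  Position 5: 'l' -> consonant (running count: 2)
  Position 6: 'a' -> vowel (running count: 3)
Total vowels: 3

3


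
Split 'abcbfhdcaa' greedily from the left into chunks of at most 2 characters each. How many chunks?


'abcbfhdcaa' has 10 characters.
Chunking with max size 2:
  Chunk 1: 'ab' (positions 0-1)
  Chunk 2: 'cb' (positions 2-3)
  Chunk 3: 'fh' (positions 4-5)
  Chunk 4: 'dc' (positions 6-7)
  Chunk 5: 'aa' (positions 8-9)
Total chunks: ceil(10 / 2) = 5

5


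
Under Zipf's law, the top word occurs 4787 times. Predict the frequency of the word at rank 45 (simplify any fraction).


Zipf's law: freq(rank) = f1 / rank
f1 = 4787, rank = 45
freq = 4787 / 45
GCD(4787, 45) = 1
Simplified: 4787/45

4787/45


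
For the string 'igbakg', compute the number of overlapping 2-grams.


String 'igbakg' has length L = 6.
Number of overlapping n-grams = L - n + 1
Substituting: 6 - 2 + 1 = 5

5


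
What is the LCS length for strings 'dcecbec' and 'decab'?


DP table for LCS of 'dcecbec' and 'decab':
       d  e  c  a  b
    0  0  0  0  0  0
  d 0  1  1  1  1  1
  c 0  1  1  2  2  2
  e 0  1  2  2  2  2
  c 0  1  2  3  3  3
  b 0  1  2  3  3  4
  e 0  1  2  3  3  4
  c 0  1  2  3  3  4
LCS: 'decb'
LCS length = 4

4


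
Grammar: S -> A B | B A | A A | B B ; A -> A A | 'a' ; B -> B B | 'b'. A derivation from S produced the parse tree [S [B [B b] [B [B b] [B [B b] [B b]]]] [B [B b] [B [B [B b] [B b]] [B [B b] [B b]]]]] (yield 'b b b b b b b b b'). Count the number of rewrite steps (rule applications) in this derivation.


Every bracketed nonterminal node [X ...] in the tree is produced by exactly one rule application.
Reading the tree off as a leftmost derivation:
  Step 1: S  =>  B B   (applied S -> B B)
  Step 2: B B  =>  B B B   (applied B -> B B)
  Step 3: B B B  =>  b B B   (applied B -> b)
  Step 4: b B B  =>  b B B B   (applied B -> B B)
  Step 5: b B B B  =>  b b B B   (applied B -> b)
  Step 6: b b B B  =>  b b B B B   (applied B -> B B)
  Step 7: b b B B B  =>  b b b B B   (applied B -> b)
  Step 8: b b b B B  =>  b b b b B   (applied B -> b)
  Step 9: b b b b B  =>  b b b b B B   (applied B -> B B)
  Step 10: b b b b B B  =>  b b b b b B   (applied B -> b)
  Step 11: b b b b b B  =>  b b b b b B B   (applied B -> B B)
  Step 12: b b b b b B B  =>  b b b b b B B B   (applied B -> B B)
  Step 13: b b b b b B B B  =>  b b b b b b B B   (applied B -> b)
  Step 14: b b b b b b B B  =>  b b b b b b b B   (applied B -> b)
  Step 15: b b b b b b b B  =>  b b b b b b b B B   (applied B -> B B)
  Step 16: b b b b b b b B B  =>  b b b b b b b b B   (applied B -> b)
  Step 17: b b b b b b b b B  =>  b b b b b b b b b   (applied B -> b)
Final yield: b b b b b b b b b
Total rewrite steps: 17

17


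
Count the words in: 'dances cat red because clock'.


Counting words by splitting on spaces:
  Word 1: 'dances'
  Word 2: 'cat'
  Word 3: 'red'
  Word 4: 'because'
  Word 5: 'clock'
Total words: 5

5


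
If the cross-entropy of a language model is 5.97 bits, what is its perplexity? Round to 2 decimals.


Perplexity formula: PP = 2^H
H = 5.97
PP = 2^5.97
Decompose: 2^5.97 = 2^5 * 2^0.97
2^5 = 32, 2^0.97 ~ 1.9588406
PP ~ 32 * 1.9588406 = 62.6828992
Rounded to 2 decimals: 62.68

62.68


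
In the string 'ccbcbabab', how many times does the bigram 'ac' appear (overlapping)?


Scanning 'ccbcbabab' for bigram 'ac':
  Position 0: 'cc' -> no
  Position 1: 'cb' -> no
  Position 2: 'bc' -> no
  Position 3: 'cb' -> no
  Position 4: 'ba' -> no
  Position 5: 'ab' -> no
  Position 6: 'ba' -> no
  Position 7: 'ab' -> no
Total matches: 0

0


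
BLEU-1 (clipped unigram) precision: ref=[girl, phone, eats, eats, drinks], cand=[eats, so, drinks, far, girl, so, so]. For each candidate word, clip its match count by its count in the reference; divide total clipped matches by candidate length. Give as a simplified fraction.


Reference word counts: {'drinks': 1, 'eats': 2, 'girl': 1, 'phone': 1}
Checking each candidate word (with clipping):
  'eats' -> in reference (ref count 2, used 1/2) -> match (matches: 1)
  'so' -> not in reference -> no match (matches: 1)
  'drinks' -> in reference (ref count 1, used 1/1) -> match (matches: 2)
  'far' -> not in reference -> no match (matches: 2)
  'girl' -> in reference (ref count 1, used 1/1) -> match (matches: 3)
  'so' -> not in reference -> no match (matches: 3)
  'so' -> not in reference -> no match (matches: 3)
Clipped matches: 3, Candidate length: 7
Precision = 3/7

3/7


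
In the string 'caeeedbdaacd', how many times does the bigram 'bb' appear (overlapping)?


Scanning 'caeeedbdaacd' for bigram 'bb':
  Position 0: 'ca' -> no
  Position 1: 'ae' -> no
  Position 2: 'ee' -> no
  Position 3: 'ee' -> no
  Position 4: 'ed' -> no
  Position 5: 'db' -> no
  Position 6: 'bd' -> no
  Position 7: 'da' -> no
  Position 8: 'aa' -> no
  Position 9: 'ac' -> no
  Position 10: 'cd' -> no
Total matches: 0

0


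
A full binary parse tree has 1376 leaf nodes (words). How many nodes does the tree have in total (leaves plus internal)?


Leaf nodes (terminals): 1376
Internal nodes = n - 1 = 1376 - 1 = 1375
Total = leaves + internal = 1376 + 1375 = 2751

2751


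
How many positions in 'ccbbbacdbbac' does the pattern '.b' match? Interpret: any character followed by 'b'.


Pattern: .b means any character followed by 'b'.
Scanning 'ccbbbacdbbac' position-by-position:
  Pos 0: window 'cc' -> no
  Pos 1: window 'cb' -> MATCH
  Pos 2: window 'bb' -> MATCH
  Pos 3: window 'bb' -> MATCH
  Pos 4: window 'ba' -> no
  Pos 5: window 'ac' -> no
  Pos 6: window 'cd' -> no
  Pos 7: window 'db' -> MATCH
  Pos 8: window 'bb' -> MATCH
  Pos 9: window 'ba' -> no
  Pos 10: window 'ac' -> no
  Pos 11: window 'c' -> no
Total matches: 5

5


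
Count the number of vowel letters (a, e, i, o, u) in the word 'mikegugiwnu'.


Scanning each character of 'mikegugiwnu':
  Position 1: 'm' -> consonant (running count: 0)
  Position 2: 'i' -> vowel (running count: 1)
  Position 3: 'k' -> consonant (running count: 1)
  Position 4: 'e' -> vowel (running count: 2)
  Position 5: 'g' -> consonant (running count: 2)
  Position 6: 'u' -> vowel (running count: 3)
  Position 7: 'g' -> consonant (running count: 3)
  Position 8: 'i' -> vowel (running count: 4)
  Position 9: 'w' -> consonant (running count: 4)
  Position 10: 'n' -> consonant (running count: 4)
  Position 11: 'u' -> vowel (running count: 5)
Total vowels: 5

5


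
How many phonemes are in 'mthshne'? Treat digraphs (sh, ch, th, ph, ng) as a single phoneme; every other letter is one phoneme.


Parsing 'mthshne' greedily, digraphs first:
  'm' -> consonant phoneme (phonemes so far: 1)
  'th' -> digraph (1 consonant phoneme) (phonemes so far: 2)
  'sh' -> digraph (1 consonant phoneme) (phonemes so far: 3)
  'n' -> consonant phoneme (phonemes so far: 4)
  'e' -> vowel phoneme (phonemes so far: 5)
Total phonemes: 5

5


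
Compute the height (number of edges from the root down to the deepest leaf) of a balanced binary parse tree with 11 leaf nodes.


In a balanced binary tree with n leaves the deepest leaf is ceil(log2(n)) edges below the root.
log2(11) = 3.4594
ceil(3.4594) = 4
height (edges) = 4

4


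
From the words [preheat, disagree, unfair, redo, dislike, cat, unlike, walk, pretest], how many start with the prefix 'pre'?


Checking each word for prefix 'pre':
  'preheat' -> YES, starts with 'pre' (count: 1)
  'disagree' -> no (count: 1)
  'unfair' -> no (count: 1)
  'redo' -> no (count: 1)
  'dislike' -> no (count: 1)
  'cat' -> no (count: 1)
  'unlike' -> no (count: 1)
  'walk' -> no (count: 1)
  'pretest' -> YES, starts with 'pre' (count: 2)
Total with prefix 'pre': 2

2


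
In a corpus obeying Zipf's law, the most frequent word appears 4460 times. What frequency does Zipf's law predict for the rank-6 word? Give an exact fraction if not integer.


Zipf's law: freq(rank) = f1 / rank
f1 = 4460, rank = 6
freq = 4460 / 6
GCD(4460, 6) = 2
Simplified: 2230/3

2230/3


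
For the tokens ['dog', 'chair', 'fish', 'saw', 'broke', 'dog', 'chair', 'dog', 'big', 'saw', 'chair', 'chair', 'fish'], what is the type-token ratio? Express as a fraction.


Tokens: 13
Unique types: ('big', 'broke', 'chair', 'dog', 'fish', 'saw') = 6
TTR = 6/13
Already in lowest terms.

6/13


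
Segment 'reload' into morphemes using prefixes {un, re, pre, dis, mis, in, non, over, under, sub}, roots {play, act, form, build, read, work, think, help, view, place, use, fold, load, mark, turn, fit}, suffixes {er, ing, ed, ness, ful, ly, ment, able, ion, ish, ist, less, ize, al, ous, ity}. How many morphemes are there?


Segmenting 'reload' against the inventory:
  're' -> prefix (morpheme 1)
  'load' -> root (morpheme 2)
Total morphemes: 2

2


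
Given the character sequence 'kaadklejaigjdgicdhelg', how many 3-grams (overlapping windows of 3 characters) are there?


String 'kaadklejaigjdgicdhelg' has length L = 21.
Number of overlapping n-grams = L - n + 1
Substituting: 21 - 3 + 1 = 19

19


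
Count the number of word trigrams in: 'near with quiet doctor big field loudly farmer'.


Word trigrams from [8] words:
  Trigram 1: (near with quiet)
  Trigram 2: (with quiet doctor)
  Trigram 3: (quiet doctor big)
  Trigram 4: (doctor big field)
  Trigram 5: (big field loudly)
  Trigram 6: (field loudly farmer)
Total word trigrams: 8 - 2 = 6

6


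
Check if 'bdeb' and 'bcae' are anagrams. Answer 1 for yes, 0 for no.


Sort characters of 'bdeb': 'bbde'
Sort characters of 'bcae': 'abce'
Sorted forms differ -> they are NOT anagrams
Result: 0

0


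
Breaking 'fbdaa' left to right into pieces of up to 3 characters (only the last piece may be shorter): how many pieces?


'fbdaa' has 5 characters.
Chunking with max size 3:
  Chunk 1: 'fbd' (positions 0-2)
  Chunk 2: 'aa' (positions 3-4)
Total chunks: ceil(5 / 3) = 2

2


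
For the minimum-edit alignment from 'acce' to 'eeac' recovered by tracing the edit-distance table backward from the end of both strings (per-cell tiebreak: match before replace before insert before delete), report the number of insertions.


Edit distance = 4. Backtracking from cell (4, 4) with preference match > replace > insert > delete,
then listing the resulting alignment 'acce' -> 'eeac' left to right:
  Step 1: replace a->e
  Step 2: replace c->e
  Step 3: replace c->a
  Step 4: replace e->c
Total insertions: 0

0


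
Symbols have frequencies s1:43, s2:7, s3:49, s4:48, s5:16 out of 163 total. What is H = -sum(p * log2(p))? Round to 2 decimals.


Computing entropy H = -sum(p_i * log2(p_i)):
  s1: p = 43/163 = 0.2638, -p*log2(p) = 0.5072
  s2: p = 7/163 = 0.0429, -p*log2(p) = 0.1950
  s3: p = 49/163 = 0.3006, -p*log2(p) = 0.5213
  s4: p = 48/163 = 0.2945, -p*log2(p) = 0.5194
  s5: p = 16/163 = 0.0982, -p*log2(p) = 0.3287
H = sum of terms = 2.0716
Rounded to 2 decimals: 2.07

2.07


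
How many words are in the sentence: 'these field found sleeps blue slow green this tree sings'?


Counting words by splitting on spaces:
  Word 1: 'these'
  Word 2: 'field'
  Word 3: 'found'
  Word 4: 'sleeps'
  Word 5: 'blue'
  Word 6: 'slow'
  Word 7: 'green'
  Word 8: 'this'
  Word 9: 'tree'
  Word 10: 'sings'
Total words: 10

10


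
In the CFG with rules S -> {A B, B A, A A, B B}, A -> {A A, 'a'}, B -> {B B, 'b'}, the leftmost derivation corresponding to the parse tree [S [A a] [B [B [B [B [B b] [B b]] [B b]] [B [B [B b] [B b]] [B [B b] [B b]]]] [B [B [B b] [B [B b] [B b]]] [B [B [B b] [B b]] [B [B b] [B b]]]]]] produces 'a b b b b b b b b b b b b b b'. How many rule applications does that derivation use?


Every bracketed nonterminal node [X ...] in the tree is produced by exactly one rule application.
Reading the tree off as a leftmost derivation:
  Step 1: S  =>  A B   (applied S -> A B)
  Step 2: A B  =>  a B   (applied A -> a)
  Step 3: a B  =>  a B B   (applied B -> B B)
  Step 4: a B B  =>  a B B B   (applied B -> B B)
  Step 5: a B B B  =>  a B B B B   (applied B -> B B)
  Step 6: a B B B B  =>  a B B B B B   (applied B -> B B)
  Step 7: a B B B B B  =>  a b B B B B   (applied B -> b)
  Step 8: a b B B B B  =>  a b b B B B   (applied B -> b)
  Step 9: a b b B B B  =>  a b b b B B   (applied B -> b)
  Step 10: a b b b B B  =>  a b b b B B B   (applied B -> B B)
  Step 11: a b b b B B B  =>  a b b b B B B B   (applied B -> B B)
  Step 12: a b b b B B B B  =>  a b b b b B B B   (applied B -> b)
  Step 13: a b b b b B B B  =>  a b b b b b B B   (applied B -> b)
  Step 14: a b b b b b B B  =>  a b b b b b B B B   (applied B -> B B)
  Step 15: a b b b b b B B B  =>  a b b b b b b B B   (applied B -> b)
  Step 16: a b b b b b b B B  =>  a b b b b b b b B   (applied B -> b)
  Step 17: a b b b b b b b B  =>  a b b b b b b b B B   (applied B -> B B)
  Step 18: a b b b b b b b B B  =>  a b b b b b b b B B B   (applied B -> B B)
  Step 19: a b b b b b b b B B B  =>  a b b b b b b b b B B   (applied B -> b)
  Step 20: a b b b b b b b b B B  =>  a b b b b b b b b B B B   (applied B -> B B)
  Step 21: a b b b b b b b b B B B  =>  a b b b b b b b b b B B   (applied B -> b)
  Step 22: a b b b b b b b b b B B  =>  a b b b b b b b b b b B   (applied B -> b)
  Step 23: a b b b b b b b b b b B  =>  a b b b b b b b b b b B B   (applied B -> B B)
  Step 24: a b b b b b b b b b b B B  =>  a b b b b b b b b b b B B B   (applied B -> B B)
  Step 25: a b b b b b b b b b b B B B  =>  a b b b b b b b b b b b B B   (applied B -> b)
  Step 26: a b b b b b b b b b b b B B  =>  a b b b b b b b b b b b b B   (applied B -> b)
  Step 27: a b b b b b b b b b b b b B  =>  a b b b b b b b b b b b b B B   (applied B -> B B)
  Step 28: a b b b b b b b b b b b b B B  =>  a b b b b b b b b b b b b b B   (applied B -> b)
  Step 29: a b b b b b b b b b b b b b B  =>  a b b b b b b b b b b b b b b   (applied B -> b)
Final yield: a b b b b b b b b b b b b b b
Total rewrite steps: 29

29


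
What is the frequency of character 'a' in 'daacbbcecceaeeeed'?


Scanning 'daacbbcecceaeeeed' for 'a':
  Position 1: 'a' -> MATCH (count: 1)
  Position 2: 'a' -> MATCH (count: 2)
  Position 11: 'a' -> MATCH (count: 3)
Total occurrences of 'a': 3

3


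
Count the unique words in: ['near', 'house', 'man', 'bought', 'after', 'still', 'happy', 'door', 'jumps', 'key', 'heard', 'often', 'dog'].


Listing all tokens and tracking unique types:
  Token 1: 'near' -> NEW (unique so far: 1)
  Token 2: 'house' -> NEW (unique so far: 2)
  Token 3: 'man' -> NEW (unique so far: 3)
  Token 4: 'bought' -> NEW (unique so far: 4)
  Token 5: 'after' -> NEW (unique so far: 5)
  Token 6: 'still' -> NEW (unique so far: 6)
  Token 7: 'happy' -> NEW (unique so far: 7)
  Token 8: 'door' -> NEW (unique so far: 8)
  Token 9: 'jumps' -> NEW (unique so far: 9)
  Token 10: 'key' -> NEW (unique so far: 10)
  Token 11: 'heard' -> NEW (unique so far: 11)
  Token 12: 'often' -> NEW (unique so far: 12)
  Token 13: 'dog' -> NEW (unique so far: 13)
Unique types: ('after', 'bought', 'dog', 'door', 'happy', 'heard', 'house', 'jumps', 'key', 'man', 'near', 'often', 'still')
Vocabulary size: 13

13


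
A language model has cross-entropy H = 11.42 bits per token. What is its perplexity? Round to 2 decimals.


Perplexity formula: PP = 2^H
H = 11.42
PP = 2^11.42
Decompose: 2^11.42 = 2^11 * 2^0.42
2^11 = 2048, 2^0.42 ~ 1.3379276
PP ~ 2048 * 1.3379276 = 2740.0757248
Rounded to 2 decimals: 2740.08

2740.08


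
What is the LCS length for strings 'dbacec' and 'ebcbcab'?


DP table for LCS of 'dbacec' and 'ebcbcab':
       e  b  c  b  c  a  b
    0  0  0  0  0  0  0  0
  d 0  0  0  0  0  0  0  0
  b 0  0  1  1  1  1  1  1
  a 0  0  1  1  1  1  2  2
  c 0  0  1  2  2  2  2  2
  e 0  1  1  2  2  2  2  2
  c 0  1  1  2  2  3  3  3
LCS: 'bcc'
LCS length = 3

3


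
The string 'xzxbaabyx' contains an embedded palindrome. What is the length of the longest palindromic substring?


Scanning 'xzxbaabyx' for palindromic substrings.
Substring at positions 3-6: 'baab'.
Check: reverse('baab') = 'baab' -> palindrome confirmed.
Neighbouring characters ('x' / 'y') break symmetry, so it cannot extend further.
No longer palindromic substring exists; longest length = 4

4


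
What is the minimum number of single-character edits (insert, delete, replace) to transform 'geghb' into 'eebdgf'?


Building DP table for s1='geghb' (len 5) and s2='eebdgf' (len 6):
       e  e  b  d  g  f
    0  1  2  3  4  5  6
  g 1  1  2  3  4  4  5
  e 2  1  1  2  3  4  5
  g 3  2  2  2  3  3  4
  h 4  3  3  3  3  4  4
  b 5  4  4  3  4  4  5
Edit distance = dp[5][6] = 5

5


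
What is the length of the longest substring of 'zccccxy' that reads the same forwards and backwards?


Scanning 'zccccxy' for palindromic substrings.
Substring at positions 1-4: 'cccc'.
Check: reverse('cccc') = 'cccc' -> palindrome confirmed.
Neighbouring characters ('z' / 'x') break symmetry, so it cannot extend further.
No longer palindromic substring exists; longest length = 4

4


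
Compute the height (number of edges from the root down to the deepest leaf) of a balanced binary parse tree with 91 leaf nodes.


In a balanced binary tree with n leaves the deepest leaf is ceil(log2(n)) edges below the root.
log2(91) = 6.5078
ceil(6.5078) = 7
height (edges) = 7

7


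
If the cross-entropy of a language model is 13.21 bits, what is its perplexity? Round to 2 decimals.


Perplexity formula: PP = 2^H
H = 13.21
PP = 2^13.21
Decompose: 2^13.21 = 2^13 * 2^0.21
2^13 = 8192, 2^0.21 ~ 1.1566882
PP ~ 8192 * 1.1566882 = 9475.5897344
Rounded to 2 decimals: 9475.59

9475.59


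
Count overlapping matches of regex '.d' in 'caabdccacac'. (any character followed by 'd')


Pattern: .d means any character followed by 'd'.
Scanning 'caabdccacac' position-by-position:
  Pos 0: window 'ca' -> no
  Pos 1: window 'aa' -> no
  Pos 2: window 'ab' -> no
  Pos 3: window 'bd' -> MATCH
  Pos 4: window 'dc' -> no
  Pos 5: window 'cc' -> no
  Pos 6: window 'ca' -> no
  Pos 7: window 'ac' -> no
  Pos 8: window 'ca' -> no
  Pos 9: window 'ac' -> no
  Pos 10: window 'c' -> no
Total matches: 1

1


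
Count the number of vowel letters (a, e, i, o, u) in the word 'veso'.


Scanning each character of 'veso':
  Position 1: 'v' -> consonant (running count: 0)
  Position 2: 'e' -> vowel (running count: 1)
  Position 3: 's' -> consonant (running count: 1)
  Position 4: 'o' -> vowel (running count: 2)
Total vowels: 2

2


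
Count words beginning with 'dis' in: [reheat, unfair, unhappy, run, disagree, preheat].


Checking each word for prefix 'dis':
  'reheat' -> no (count: 0)
  'unfair' -> no (count: 0)
  'unhappy' -> no (count: 0)
  'run' -> no (count: 0)
  'disagree' -> YES, starts with 'dis' (count: 1)
  'preheat' -> no (count: 1)
Total with prefix 'dis': 1

1


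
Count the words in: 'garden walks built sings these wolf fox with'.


Counting words by splitting on spaces:
  Word 1: 'garden'
  Word 2: 'walks'
  Word 3: 'built'
  Word 4: 'sings'
  Word 5: 'these'
  Word 6: 'wolf'
  Word 7: 'fox'
  Word 8: 'with'
Total words: 8

8


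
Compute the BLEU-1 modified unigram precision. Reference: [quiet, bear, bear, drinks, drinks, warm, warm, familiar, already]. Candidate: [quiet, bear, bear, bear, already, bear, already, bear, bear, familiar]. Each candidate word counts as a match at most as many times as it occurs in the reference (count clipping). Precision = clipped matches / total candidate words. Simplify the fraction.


Reference word counts: {'already': 1, 'bear': 2, 'drinks': 2, 'familiar': 1, 'quiet': 1, 'warm': 2}
Checking each candidate word (with clipping):
  'quiet' -> in reference (ref count 1, used 1/1) -> match (matches: 1)
  'bear' -> in reference (ref count 2, used 1/2) -> match (matches: 2)
  'bear' -> in reference (ref count 2, used 2/2) -> match (matches: 3)
  'bear' -> ref count 2 already used up (2/2) -> clipped, no match (matches: 3)
  'already' -> in reference (ref count 1, used 1/1) -> match (matches: 4)
  'bear' -> ref count 2 already used up (2/2) -> clipped, no match (matches: 4)
  'already' -> ref count 1 already used up (1/1) -> clipped, no match (matches: 4)
  'bear' -> ref count 2 already used up (2/2) -> clipped, no match (matches: 4)
  'bear' -> ref count 2 already used up (2/2) -> clipped, no match (matches: 4)
  'familiar' -> in reference (ref count 1, used 1/1) -> match (matches: 5)
Clipped matches: 5, Candidate length: 10
Precision = 5/10 = 1/2

1/2


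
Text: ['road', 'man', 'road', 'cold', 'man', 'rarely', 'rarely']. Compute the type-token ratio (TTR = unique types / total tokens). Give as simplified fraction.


Tokens: 7
Unique types: ('cold', 'man', 'rarely', 'road') = 4
TTR = 4/7
Already in lowest terms.

4/7


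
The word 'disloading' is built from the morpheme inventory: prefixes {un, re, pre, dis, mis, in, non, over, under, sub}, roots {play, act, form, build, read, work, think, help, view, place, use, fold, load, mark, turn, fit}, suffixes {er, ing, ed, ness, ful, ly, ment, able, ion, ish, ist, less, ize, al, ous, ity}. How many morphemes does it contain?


Segmenting 'disloading' against the inventory:
  'dis' -> prefix (morpheme 1)
  'load' -> root (morpheme 2)
  'ing' -> suffix (morpheme 3)
Total morphemes: 3

3


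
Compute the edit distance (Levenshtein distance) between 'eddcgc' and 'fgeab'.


Building DP table for s1='eddcgc' (len 6) and s2='fgeab' (len 5):
       f  g  e  a  b
    0  1  2  3  4  5
  e 1  1  2  2  3  4
  d 2  2  2  3  3  4
  d 3  3  3  3  4  4
  c 4  4  4  4  4  5
  g 5  5  4  5  5  5
  c 6  6  5  5  6  6
Edit distance = dp[6][5] = 6

6


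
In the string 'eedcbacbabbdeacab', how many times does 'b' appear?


Scanning 'eedcbacbabbdeacab' for 'b':
  Position 4: 'b' -> MATCH (count: 1)
  Position 7: 'b' -> MATCH (count: 2)
  Position 9: 'b' -> MATCH (count: 3)
  Position 10: 'b' -> MATCH (count: 4)
  Position 16: 'b' -> MATCH (count: 5)
Total occurrences of 'b': 5

5


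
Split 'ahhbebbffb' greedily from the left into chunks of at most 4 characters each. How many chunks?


'ahhbebbffb' has 10 characters.
Chunking with max size 4:
  Chunk 1: 'ahhb' (positions 0-3)
  Chunk 2: 'ebbf' (positions 4-7)
  Chunk 3: 'fb' (positions 8-9)
Total chunks: ceil(10 / 4) = 3

3


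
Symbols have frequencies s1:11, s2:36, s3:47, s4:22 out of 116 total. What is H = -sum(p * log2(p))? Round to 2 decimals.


Computing entropy H = -sum(p_i * log2(p_i)):
  s1: p = 11/116 = 0.0948, -p*log2(p) = 0.3223
  s2: p = 36/116 = 0.3103, -p*log2(p) = 0.5239
  s3: p = 47/116 = 0.4052, -p*log2(p) = 0.5281
  s4: p = 22/116 = 0.1897, -p*log2(p) = 0.4549
H = sum of terms = 1.8292
Rounded to 2 decimals: 1.83

1.83


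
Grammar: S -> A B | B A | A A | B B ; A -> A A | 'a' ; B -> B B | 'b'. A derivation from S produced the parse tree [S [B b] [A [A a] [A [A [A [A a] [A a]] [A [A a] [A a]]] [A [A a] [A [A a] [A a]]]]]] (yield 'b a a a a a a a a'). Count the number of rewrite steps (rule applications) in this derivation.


Every bracketed nonterminal node [X ...] in the tree is produced by exactly one rule application.
Reading the tree off as a leftmost derivation:
  Step 1: S  =>  B A   (applied S -> B A)
  Step 2: B A  =>  b A   (applied B -> b)
  Step 3: b A  =>  b A A   (applied A -> A A)
  Step 4: b A A  =>  b a A   (applied A -> a)
  Step 5: b a A  =>  b a A A   (applied A -> A A)
  Step 6: b a A A  =>  b a A A A   (applied A -> A A)
  Step 7: b a A A A  =>  b a A A A A   (applied A -> A A)
  Step 8: b a A A A A  =>  b a a A A A   (applied A -> a)
  Step 9: b a a A A A  =>  b a a a A A   (applied A -> a)
  Step 10: b a a a A A  =>  b a a a A A A   (applied A -> A A)
  Step 11: b a a a A A A  =>  b a a a a A A   (applied A -> a)
  Step 12: b a a a a A A  =>  b a a a a a A   (applied A -> a)
  Step 13: b a a a a a A  =>  b a a a a a A A   (applied A -> A A)
  Step 14: b a a a a a A A  =>  b a a a a a a A   (applied A -> a)
  Step 15: b a a a a a a A  =>  b a a a a a a A A   (applied A -> A A)
  Step 16: b a a a a a a A A  =>  b a a a a a a a A   (applied A -> a)
  Step 17: b a a a a a a a A  =>  b a a a a a a a a   (applied A -> a)
Final yield: b a a a a a a a a
Total rewrite steps: 17

17


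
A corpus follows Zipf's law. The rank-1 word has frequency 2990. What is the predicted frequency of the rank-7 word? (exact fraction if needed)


Zipf's law: freq(rank) = f1 / rank
f1 = 2990, rank = 7
freq = 2990 / 7
GCD(2990, 7) = 1
Simplified: 2990/7

2990/7


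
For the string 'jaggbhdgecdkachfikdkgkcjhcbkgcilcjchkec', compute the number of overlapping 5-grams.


String 'jaggbhdgecdkachfikdkgkcjhcbkgcilcjchkec' has length L = 39.
Number of overlapping n-grams = L - n + 1
Substituting: 39 - 5 + 1 = 35

35


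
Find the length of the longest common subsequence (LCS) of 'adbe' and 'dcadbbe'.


DP table for LCS of 'adbe' and 'dcadbbe':
       d  c  a  d  b  b  e
    0  0  0  0  0  0  0  0
  a 0  0  0  1  1  1  1  1
  d 0  1  1  1  2  2  2  2
  b 0  1  1  1  2  3  3  3
  e 0  1  1  1  2  3  3  4
LCS: 'adbe'
LCS length = 4

4


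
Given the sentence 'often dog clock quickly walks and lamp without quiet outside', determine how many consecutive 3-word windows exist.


Word trigrams from [10] words:
  Trigram 1: (often dog clock)
  Trigram 2: (dog clock quickly)
  Trigram 3: (clock quickly walks)
  Trigram 4: (quickly walks and)
  Trigram 5: (walks and lamp)
  Trigram 6: (and lamp without)
  Trigram 7: (lamp without quiet)
  Trigram 8: (without quiet outside)
Total word trigrams: 10 - 2 = 8

8


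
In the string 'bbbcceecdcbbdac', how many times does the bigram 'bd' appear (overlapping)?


Scanning 'bbbcceecdcbbdac' for bigram 'bd':
  Position 0: 'bb' -> no
  Position 1: 'bb' -> no
  Position 2: 'bc' -> no
  Position 3: 'cc' -> no
  Position 4: 'ce' -> no
  Position 5: 'ee' -> no
  Position 6: 'ec' -> no
  Position 7: 'cd' -> no
  Position 8: 'dc' -> no
  Position 9: 'cb' -> no
  Position 10: 'bb' -> no
  Position 11: 'bd' -> MATCH
  Position 12: 'da' -> no
  Position 13: 'ac' -> no
Total matches: 1

1


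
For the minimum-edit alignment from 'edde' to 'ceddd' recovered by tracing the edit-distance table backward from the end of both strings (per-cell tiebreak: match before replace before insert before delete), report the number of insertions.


Edit distance = 2. Backtracking from cell (4, 5) with preference match > replace > insert > delete,
then listing the resulting alignment 'edde' -> 'ceddd' left to right:
  Step 1: insert 'c' [insertion #1]
  Step 2: keep 'e'
  Step 3: keep 'd'
  Step 4: keep 'd'
  Step 5: replace e->d
Total insertions: 1

1


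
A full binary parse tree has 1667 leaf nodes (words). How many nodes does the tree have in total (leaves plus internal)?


Leaf nodes (terminals): 1667
Internal nodes = n - 1 = 1667 - 1 = 1666
Total = leaves + internal = 1667 + 1666 = 3333

3333


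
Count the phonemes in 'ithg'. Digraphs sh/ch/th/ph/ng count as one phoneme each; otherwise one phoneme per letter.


Parsing 'ithg' greedily, digraphs first:
  'i' -> vowel phoneme (phonemes so far: 1)
  'th' -> digraph (1 consonant phoneme) (phonemes so far: 2)
  'g' -> consonant phoneme (phonemes so far: 3)
Total phonemes: 3

3


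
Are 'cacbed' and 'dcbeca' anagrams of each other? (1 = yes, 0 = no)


Sort characters of 'cacbed': 'abccde'
Sort characters of 'dcbeca': 'abccde'
Sorted forms match -> they ARE anagrams
Result: 1

1


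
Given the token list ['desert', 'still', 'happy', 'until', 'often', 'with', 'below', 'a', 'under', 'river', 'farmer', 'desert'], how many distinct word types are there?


Listing all tokens and tracking unique types:
  Token 1: 'desert' -> NEW (unique so far: 1)
  Token 2: 'still' -> NEW (unique so far: 2)
  Token 3: 'happy' -> NEW (unique so far: 3)
  Token 4: 'until' -> NEW (unique so far: 4)
  Token 5: 'often' -> NEW (unique so far: 5)
  Token 6: 'with' -> NEW (unique so far: 6)
  Token 7: 'below' -> NEW (unique so far: 7)
  Token 8: 'a' -> NEW (unique so far: 8)
  Token 9: 'under' -> NEW (unique so far: 9)
  Token 10: 'river' -> NEW (unique so far: 10)
  Token 11: 'farmer' -> NEW (unique so far: 11)
  Token 12: 'desert' -> duplicate (unique so far: 11)
Unique types: ('a', 'below', 'desert', 'farmer', 'happy', 'often', 'river', 'still', 'under', 'until', 'with')
Vocabulary size: 11

11


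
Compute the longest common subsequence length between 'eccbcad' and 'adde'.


DP table for LCS of 'eccbcad' and 'adde':
       a  d  d  e
    0  0  0  0  0
  e 0  0  0  0  1
  c 0  0  0  0  1
  c 0  0  0  0  1
  b 0  0  0  0  1
  c 0  0  0  0  1
  a 0  1  1  1  1
  d 0  1  2  2  2
LCS: 'ad'
LCS length = 2

2


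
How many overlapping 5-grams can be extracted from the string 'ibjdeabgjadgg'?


String 'ibjdeabgjadgg' has length L = 13.
Number of overlapping n-grams = L - n + 1
Substituting: 13 - 5 + 1 = 9

9


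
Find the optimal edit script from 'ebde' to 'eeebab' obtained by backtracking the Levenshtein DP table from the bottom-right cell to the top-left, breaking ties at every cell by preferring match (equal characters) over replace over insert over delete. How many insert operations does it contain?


Edit distance = 4. Backtracking from cell (4, 6) with preference match > replace > insert > delete,
then listing the resulting alignment 'ebde' -> 'eeebab' left to right:
  Step 1: insert 'e' [insertion #1]
  Step 2: insert 'e' [insertion #2]
  Step 3: keep 'e'
  Step 4: keep 'b'
  Step 5: replace d->a
  Step 6: replace e->b
Total insertions: 2

2


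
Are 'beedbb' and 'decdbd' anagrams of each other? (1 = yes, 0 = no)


Sort characters of 'beedbb': 'bbbdee'
Sort characters of 'decdbd': 'bcddde'
Sorted forms differ -> they are NOT anagrams
Result: 0

0


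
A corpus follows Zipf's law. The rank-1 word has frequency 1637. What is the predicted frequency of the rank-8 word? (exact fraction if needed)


Zipf's law: freq(rank) = f1 / rank
f1 = 1637, rank = 8
freq = 1637 / 8
GCD(1637, 8) = 1
Simplified: 1637/8

1637/8


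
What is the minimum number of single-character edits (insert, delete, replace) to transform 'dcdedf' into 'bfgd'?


Building DP table for s1='dcdedf' (len 6) and s2='bfgd' (len 4):
       b  f  g  d
    0  1  2  3  4
  d 1  1  2  3  3
  c 2  2  2  3  4
  d 3  3  3  3  3
  e 4  4  4  4  4
  d 5  5  5  5  4
  f 6  6  5  6  5
Edit distance = dp[6][4] = 5

5


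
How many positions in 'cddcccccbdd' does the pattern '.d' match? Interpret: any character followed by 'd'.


Pattern: .d means any character followed by 'd'.
Scanning 'cddcccccbdd' position-by-position:
  Pos 0: window 'cd' -> MATCH
  Pos 1: window 'dd' -> MATCH
  Pos 2: window 'dc' -> no
  Pos 3: window 'cc' -> no
  Pos 4: window 'cc' -> no
  Pos 5: window 'cc' -> no
  Pos 6: window 'cc' -> no
  Pos 7: window 'cb' -> no
  Pos 8: window 'bd' -> MATCH
  Pos 9: window 'dd' -> MATCH
  Pos 10: window 'd' -> no
Total matches: 4

4


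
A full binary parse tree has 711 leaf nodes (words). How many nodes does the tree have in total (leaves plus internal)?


Leaf nodes (terminals): 711
Internal nodes = n - 1 = 711 - 1 = 710
Total = leaves + internal = 711 + 710 = 1421

1421


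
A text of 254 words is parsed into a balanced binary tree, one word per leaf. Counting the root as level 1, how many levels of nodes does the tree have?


In a balanced binary tree with n leaves the deepest leaf is ceil(log2(n)) edges below the root,
so counting node levels inclusive of root and leaves gives ceil(log2(n)) + 1 levels.
log2(254) = 7.9887
ceil(7.9887) = 8
levels = 8 + 1 = 9

9


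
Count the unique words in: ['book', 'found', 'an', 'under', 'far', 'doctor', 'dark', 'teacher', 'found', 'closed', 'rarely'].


Listing all tokens and tracking unique types:
  Token 1: 'book' -> NEW (unique so far: 1)
  Token 2: 'found' -> NEW (unique so far: 2)
  Token 3: 'an' -> NEW (unique so far: 3)
  Token 4: 'under' -> NEW (unique so far: 4)
  Token 5: 'far' -> NEW (unique so far: 5)
  Token 6: 'doctor' -> NEW (unique so far: 6)
  Token 7: 'dark' -> NEW (unique so far: 7)
  Token 8: 'teacher' -> NEW (unique so far: 8)
  Token 9: 'found' -> duplicate (unique so far: 8)
  Token 10: 'closed' -> NEW (unique so far: 9)
  Token 11: 'rarely' -> NEW (unique so far: 10)
Unique types: ('an', 'book', 'closed', 'dark', 'doctor', 'far', 'found', 'rarely', 'teacher', 'under')
Vocabulary size: 10

10


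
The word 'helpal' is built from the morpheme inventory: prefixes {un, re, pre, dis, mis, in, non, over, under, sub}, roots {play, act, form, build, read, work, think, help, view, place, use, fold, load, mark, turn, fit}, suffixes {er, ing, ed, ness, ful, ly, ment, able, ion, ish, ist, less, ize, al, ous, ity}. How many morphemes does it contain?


Segmenting 'helpal' against the inventory:
  'help' -> root (morpheme 1)
  'al' -> suffix (morpheme 2)
Total morphemes: 2

2
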